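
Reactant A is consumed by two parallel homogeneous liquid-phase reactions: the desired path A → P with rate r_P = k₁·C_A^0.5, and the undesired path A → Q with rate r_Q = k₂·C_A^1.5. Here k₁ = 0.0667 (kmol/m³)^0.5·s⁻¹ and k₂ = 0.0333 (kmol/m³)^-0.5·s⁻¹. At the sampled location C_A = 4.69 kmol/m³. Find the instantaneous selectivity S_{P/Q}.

S_{P/Q} = r_P/r_Q = (k₁·C_A^0.5)/(k₂·C_A^1.5) = (k₁/k₂)·C_A⁻¹.
= (0.0667×4.690^0.5) / (0.0333×4.690^1.5) = 0.1444/0.3382 = 0.427.

0.427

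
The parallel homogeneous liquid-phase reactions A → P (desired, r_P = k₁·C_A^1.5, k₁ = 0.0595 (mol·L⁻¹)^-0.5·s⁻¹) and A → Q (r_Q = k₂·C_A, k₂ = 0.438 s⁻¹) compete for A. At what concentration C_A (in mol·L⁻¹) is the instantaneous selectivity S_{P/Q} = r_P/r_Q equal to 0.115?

S_{P/Q} = (k₁/k₂)·C_A^0.5 ⇒ C_A = (S·k₂/k₁)^(2).
= (0.115×0.438/0.0595)^(2) = (0.8466)^(2) = 0.717 mol·L⁻¹.

0.717 mol·L⁻¹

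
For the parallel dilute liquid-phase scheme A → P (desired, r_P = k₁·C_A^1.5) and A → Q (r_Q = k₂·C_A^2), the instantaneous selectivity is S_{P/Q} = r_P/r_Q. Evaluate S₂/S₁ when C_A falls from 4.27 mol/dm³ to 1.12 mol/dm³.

1.95

S_{P/Q} = (k₁/k₂)·C_A^-0.5, so S₂/S₁ = (C_{A,2}/C_{A,1})^-0.5.
= (1.12/4.27)^(-0.5) = (0.2623)^(-0.5) = 1.95.
Selectivity toward P rises as C_A falls — low-concentration operation is favoured.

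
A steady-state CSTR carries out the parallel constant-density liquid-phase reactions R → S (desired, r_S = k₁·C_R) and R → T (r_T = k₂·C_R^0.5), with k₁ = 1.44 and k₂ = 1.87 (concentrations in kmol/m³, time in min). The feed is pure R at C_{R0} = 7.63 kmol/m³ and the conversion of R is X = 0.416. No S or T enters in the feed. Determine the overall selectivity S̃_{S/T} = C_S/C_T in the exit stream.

Exit C_R = C_{R0}(1−X) = 7.63×0.584 = 4.456 kmol/m³.
In a CSTR the entire volume is at exit conditions, so r_S = 1.44×4.456 = 6.417 and r_T = 1.87×4.456^0.5 = 3.947.
Overall selectivity = C_S/C_T = r_Sτ/(r_Tτ) = r_S/r_T = 1.63.

1.63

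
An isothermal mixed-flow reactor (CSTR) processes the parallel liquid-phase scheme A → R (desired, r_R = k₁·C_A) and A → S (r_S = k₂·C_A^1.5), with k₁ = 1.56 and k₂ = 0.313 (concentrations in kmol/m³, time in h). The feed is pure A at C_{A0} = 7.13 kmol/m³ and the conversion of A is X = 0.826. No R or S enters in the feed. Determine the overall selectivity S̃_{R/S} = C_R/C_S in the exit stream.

4.47

Exit C_A = C_{A0}(1−X) = 7.13×0.174 = 1.241 kmol/m³.
A CSTR operates uniformly at the exit composition, giving r_R = 1.935 and r_S = 0.4325 (each k·C_A^n at C_A = 1.241).
Overall selectivity = C_R/C_S = r_Rτ/(r_Sτ) = r_R/r_S = 4.47.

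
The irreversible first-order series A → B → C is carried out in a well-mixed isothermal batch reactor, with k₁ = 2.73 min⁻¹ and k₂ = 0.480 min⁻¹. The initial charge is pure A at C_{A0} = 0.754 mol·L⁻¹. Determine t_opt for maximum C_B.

The intermediate peaks when r₁ = r₂, i.e. k₁e^(−k₁t) = k₂e^(−k₂t), giving t_opt = ln(k₂/k₁)/(k₂−k₁).
= ln(0.480/2.73)/(0.480−2.73) = ln(0.1758)/-2.250 = -1.738/-2.250 = 0.773 min.

0.773 min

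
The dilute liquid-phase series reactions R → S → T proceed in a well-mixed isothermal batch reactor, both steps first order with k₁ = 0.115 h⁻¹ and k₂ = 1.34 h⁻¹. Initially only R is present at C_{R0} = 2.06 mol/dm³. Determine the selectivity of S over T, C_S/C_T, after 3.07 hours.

0.276

For first-order series with pure R initially, C_S(t) = k₁C_{R0}/(k₂−k₁)·(e^(−k₁t) − e^(−k₂t)).
e^(−k₁t) = e^(−0.115×3.07) = e^(−0.3530) = 0.7025; e^(−k₂t) = e^(−4.114) = 0.01635.
C_S = 0.115×2.06/(1.34−0.115) × (0.7025−0.01635) = 0.1934×0.6862 = 0.1327 mol/dm³.
C_R = C_{R0}e^(−k₁t) = 1.447 mol/dm³, so C_T = C_{R0}−C_R−C_S = 0.4801 mol/dm³; C_S/C_T = 0.276.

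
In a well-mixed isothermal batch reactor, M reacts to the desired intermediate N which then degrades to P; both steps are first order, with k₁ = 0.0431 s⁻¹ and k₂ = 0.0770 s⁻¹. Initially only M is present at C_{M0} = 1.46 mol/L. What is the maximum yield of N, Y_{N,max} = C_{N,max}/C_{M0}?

0.268

For a first-order series the maximum intermediate yield is C_{N,max}/C_{M0} = (k₁/k₂)^[k₂/(k₂−k₁)].
= (0.0431/0.0770)^(0.0770/(0.0770−0.0431)) = (0.5597)^(2.271) = 0.2677.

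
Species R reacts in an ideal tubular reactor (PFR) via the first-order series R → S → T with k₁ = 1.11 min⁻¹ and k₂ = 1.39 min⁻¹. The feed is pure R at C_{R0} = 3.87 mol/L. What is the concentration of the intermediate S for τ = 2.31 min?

For first-order series with pure R initially, C_S(τ) = k₁C_{R0}/(k₂−k₁)·(e^(−k₁τ) − e^(−k₂τ)).
e^(−k₁τ) = e^(−1.11×2.31) = e^(−2.564) = 0.07699; e^(−k₂τ) = e^(−3.211) = 0.04032.
C_S = 1.11×3.87/(1.39−1.11) × (0.07699−0.04032) = 15.34×0.03667 = 0.5626 mol/L.

0.563 mol/L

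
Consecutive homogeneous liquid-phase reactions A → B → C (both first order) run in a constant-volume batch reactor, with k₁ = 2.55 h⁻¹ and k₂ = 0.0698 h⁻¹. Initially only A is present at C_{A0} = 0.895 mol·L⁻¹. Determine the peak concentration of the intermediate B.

0.809 mol·L⁻¹

For a first-order series the maximum intermediate yield is C_{B,max}/C_{A0} = (k₁/k₂)^[k₂/(k₂−k₁)].
= (2.55/0.0698)^(0.0698/(0.0698−2.55)) = (36.53)^(-0.02814) = 0.9037.
C_{B,max} = 0.9037×0.895 = 0.809 mol·L⁻¹.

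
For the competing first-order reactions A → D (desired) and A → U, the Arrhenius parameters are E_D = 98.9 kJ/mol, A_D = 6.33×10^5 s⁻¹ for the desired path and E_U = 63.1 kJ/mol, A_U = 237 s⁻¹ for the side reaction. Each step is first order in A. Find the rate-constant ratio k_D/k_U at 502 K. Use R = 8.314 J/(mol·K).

k_D/k_U = (A_D/A_U)·exp[−(E_D−E_U)/(RT)] = (A_D/A_U)·exp[(E_U−E_D)/(RT)].
(E_U−E_D)/(RT) = (63.1−98.9)×10³/(8.314×502) = -35800/4174 = -8.578.
k_D/k_U = (6.33×10^5/237)·exp(-8.578) = 2671 × 1.883×10^-4 = 0.503.
Since E_D > E_U, raising the temperature improves selectivity toward D.

0.503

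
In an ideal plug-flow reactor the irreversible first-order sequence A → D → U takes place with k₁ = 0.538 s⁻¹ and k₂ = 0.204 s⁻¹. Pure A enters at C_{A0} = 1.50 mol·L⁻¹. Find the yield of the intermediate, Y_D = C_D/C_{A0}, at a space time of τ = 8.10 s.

The intermediate concentration in a first-order A→B→C sequence is C_D = k₁C_{A0}(e^(−k₁τ) − e^(−k₂τ))/(k₂−k₁).
e^(−k₁τ) = e^(−0.538×8.10) = e^(−4.358) = 0.01281; e^(−k₂τ) = e^(−1.652) = 0.1916.
C_D = 0.538×1.50/(0.204−0.538) × (0.01281−0.1916) = (-2.416)×(-0.1788) = 0.4320 mol·L⁻¹.
Y_D = C_D/C_{A0} = 0.4320/1.50 = 0.288.

0.288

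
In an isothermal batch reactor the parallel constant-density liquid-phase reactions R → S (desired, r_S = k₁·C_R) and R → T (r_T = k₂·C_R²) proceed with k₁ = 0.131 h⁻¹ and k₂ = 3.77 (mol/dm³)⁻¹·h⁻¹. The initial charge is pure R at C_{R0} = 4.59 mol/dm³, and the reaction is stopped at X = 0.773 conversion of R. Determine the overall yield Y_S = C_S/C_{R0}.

0.0110

C_R = C_{R0}(1−X) = 1.042 mol/dm³.
Along a PFR/batch, dC_S/dC_R = −r_S/(r_S+r_T) = −k₁/(k₁+k₂·C_R).
Integrating from C_{R0} to C_R: C_S = (0.131/3.77)·ln[(0.131+3.77·4.59)/(0.131+3.77·1.04)] = 0.03475·ln(17.44/4.059) = 0.05065 mol/dm³.
Y_S = C_S/C_{R0} = 0.05065/4.59 = 0.0110.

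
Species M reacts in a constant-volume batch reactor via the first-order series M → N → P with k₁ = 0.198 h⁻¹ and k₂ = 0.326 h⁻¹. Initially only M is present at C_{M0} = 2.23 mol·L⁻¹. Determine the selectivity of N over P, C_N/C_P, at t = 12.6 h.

0.125

For first-order series with pure M initially, C_N(t) = k₁C_{M0}/(k₂−k₁)·(e^(−k₁t) − e^(−k₂t)).
e^(−k₁t) = e^(−0.198×12.6) = e^(−2.495) = 0.08251; e^(−k₂t) = e^(−4.108) = 0.01645.
C_N = 0.198×2.23/(0.326−0.198) × (0.08251−0.01645) = 3.450×0.06607 = 0.2279 mol·L⁻¹.
C_M = C_{M0}e^(−k₁t) = 0.1840 mol·L⁻¹, so C_P = C_{M0}−C_M−C_N = 1.818 mol·L⁻¹; C_N/C_P = 0.125.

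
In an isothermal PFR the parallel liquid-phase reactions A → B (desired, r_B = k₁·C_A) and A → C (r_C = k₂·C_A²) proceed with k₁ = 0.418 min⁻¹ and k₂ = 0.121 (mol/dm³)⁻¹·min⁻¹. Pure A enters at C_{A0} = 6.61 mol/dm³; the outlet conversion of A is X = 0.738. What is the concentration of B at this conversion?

C_A = C_{A0}(1−X) = 1.732 mol/dm³.
Along a PFR/batch, dC_B/dC_A = −r_B/(r_B+r_C) = −k₁/(k₁+k₂·C_A).
Integrating from C_{A0} to C_A: C_B = (0.418/0.121)·ln[(0.418+0.121·6.61)/(0.418+0.121·1.73)] = 3.455·ln(1.218/0.6276) = 2.290 mol/dm³.

2.29 mol/dm³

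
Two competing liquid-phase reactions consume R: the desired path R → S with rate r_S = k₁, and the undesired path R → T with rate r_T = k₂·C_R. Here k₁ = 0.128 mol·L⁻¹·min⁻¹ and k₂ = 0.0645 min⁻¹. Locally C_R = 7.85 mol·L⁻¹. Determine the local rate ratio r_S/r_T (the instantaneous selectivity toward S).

0.253

S_{S/T} = r_S/r_T = (k₁)/(k₂·C_R) = (k₁/k₂)·C_R⁻¹.
= (0.128) / (0.0645×7.850) = 0.1280/0.5063 = 0.253.
The undesired path is higher order in R, so low C_R (CSTR or dilute feed) favours S.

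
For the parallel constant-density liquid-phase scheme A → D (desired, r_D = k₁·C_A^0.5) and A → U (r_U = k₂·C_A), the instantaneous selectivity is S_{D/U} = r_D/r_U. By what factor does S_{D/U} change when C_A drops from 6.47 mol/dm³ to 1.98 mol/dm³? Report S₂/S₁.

1.81

S_{D/U} = (k₁/k₂)·C_A^-0.5, so S₂/S₁ = (C_{A,2}/C_{A,1})^-0.5.
= (1.98/6.47)^(-0.5) = (0.3060)^(-0.5) = 1.81.
Selectivity toward D rises as C_A falls — low-concentration operation is favoured.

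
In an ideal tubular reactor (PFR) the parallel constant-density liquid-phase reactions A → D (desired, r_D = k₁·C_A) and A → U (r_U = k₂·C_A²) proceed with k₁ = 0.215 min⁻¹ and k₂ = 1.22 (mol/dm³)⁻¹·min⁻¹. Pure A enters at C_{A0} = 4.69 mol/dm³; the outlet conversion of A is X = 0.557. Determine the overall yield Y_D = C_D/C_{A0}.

C_A = C_{A0}(1−X) = 2.078 mol/dm³.
Along a PFR/batch, dC_D/dC_A = −r_D/(r_D+r_U) = −k₁/(k₁+k₂·C_A).
Integrating from C_{A0} to C_A: C_D = (0.215/1.22)·ln[(0.215+1.22·4.69)/(0.215+1.22·2.08)] = 0.1762·ln(5.937/2.750) = 0.1356 mol/dm³.
Y_D = C_D/C_{A0} = 0.1356/4.69 = 0.0289.

0.0289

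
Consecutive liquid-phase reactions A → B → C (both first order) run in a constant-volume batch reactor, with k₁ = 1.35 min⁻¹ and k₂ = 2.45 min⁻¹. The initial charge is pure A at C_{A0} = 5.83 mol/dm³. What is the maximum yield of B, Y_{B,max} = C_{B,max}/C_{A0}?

At the optimum, C_{B,max}/C_{A0} = (k₁/k₂)^[k₂/(k₂−k₁)].
= (1.35/2.45)^(2.45/(2.45−1.35)) = (0.5510)^(2.227) = 0.2652.

0.265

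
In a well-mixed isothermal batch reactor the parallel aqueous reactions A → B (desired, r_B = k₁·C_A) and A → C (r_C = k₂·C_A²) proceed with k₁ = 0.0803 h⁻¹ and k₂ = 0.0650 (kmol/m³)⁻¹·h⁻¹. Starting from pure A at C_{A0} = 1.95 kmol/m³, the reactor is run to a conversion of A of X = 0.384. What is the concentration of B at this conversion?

0.331 kmol/m³

C_A = C_{A0}(1−X) = 1.201 kmol/m³.
Along a PFR/batch, dC_B/dC_A = −r_B/(r_B+r_C) = −k₁/(k₁+k₂·C_A).
Integrating from C_{A0} to C_A: C_B = (0.0803/0.0650)·ln[(0.0803+0.0650·1.95)/(0.0803+0.0650·1.20)] = 1.235·ln(0.2071/0.1584) = 0.3311 kmol/m³.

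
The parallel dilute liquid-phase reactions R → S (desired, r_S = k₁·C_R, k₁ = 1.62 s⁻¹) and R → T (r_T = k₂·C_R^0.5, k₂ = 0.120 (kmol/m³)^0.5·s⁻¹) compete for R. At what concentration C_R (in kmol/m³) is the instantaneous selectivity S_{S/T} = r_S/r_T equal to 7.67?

S_{S/T} = (k₁/k₂)·C_R^0.5 ⇒ C_R = (S·k₂/k₁)^(2).
= (7.67×0.120/1.62)^(2) = (0.5681)^(2) = 0.323 kmol/m³.

0.323 kmol/m³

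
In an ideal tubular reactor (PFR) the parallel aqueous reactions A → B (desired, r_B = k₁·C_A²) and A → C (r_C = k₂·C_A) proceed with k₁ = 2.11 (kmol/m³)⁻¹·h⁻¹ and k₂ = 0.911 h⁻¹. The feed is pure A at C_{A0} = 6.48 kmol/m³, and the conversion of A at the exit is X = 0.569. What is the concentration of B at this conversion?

3.36 kmol/m³

C_A = C_{A0}(1−X) = 2.793 kmol/m³.
Along a PFR/batch, dC_C/dC_A = −r_C/(r_B+r_C) = −k₂/(k₂+k₁·C_A).
Integrating from C_{A0} to C_A: C_C = (0.911/2.11)·ln[(0.911+2.11·6.48)/(0.911+2.11·2.79)] = 0.4318·ln(14.58/6.804) = 0.3292 kmol/m³.
Then C_B = (C_{A0}−C_A) − C_C = 3.687 − 0.3292 = 3.358 kmol/m³.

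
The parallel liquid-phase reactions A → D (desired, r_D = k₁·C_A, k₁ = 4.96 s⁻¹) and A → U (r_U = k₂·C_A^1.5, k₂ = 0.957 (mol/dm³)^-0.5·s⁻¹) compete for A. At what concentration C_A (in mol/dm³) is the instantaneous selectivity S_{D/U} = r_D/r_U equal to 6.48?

0.640 mol/dm³

S_{D/U} = (k₁/k₂)·C_A^-0.5 ⇒ C_A = (S·k₂/k₁)^(-2).
= (6.48×0.957/4.96)^(-2) = (1.250)^(-2) = 0.640 mol/dm³.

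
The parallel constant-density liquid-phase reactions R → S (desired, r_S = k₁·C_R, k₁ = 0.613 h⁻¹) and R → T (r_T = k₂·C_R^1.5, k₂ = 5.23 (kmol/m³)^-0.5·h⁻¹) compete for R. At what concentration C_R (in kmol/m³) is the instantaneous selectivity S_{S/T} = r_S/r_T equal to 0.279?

S_{S/T} = (k₁/k₂)·C_R^-0.5 ⇒ C_R = (S·k₂/k₁)^(-2).
= (0.279×5.23/0.613)^(-2) = (2.380)^(-2) = 0.176 kmol/m³.

0.176 kmol/m³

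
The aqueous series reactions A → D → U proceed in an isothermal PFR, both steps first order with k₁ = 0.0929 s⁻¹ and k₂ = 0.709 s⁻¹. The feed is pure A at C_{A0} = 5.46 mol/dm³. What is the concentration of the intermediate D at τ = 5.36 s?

0.482 mol/dm³

For first-order series with pure A initially, C_D(τ) = k₁C_{A0}/(k₂−k₁)·(e^(−k₁τ) − e^(−k₂τ)).
e^(−k₁τ) = e^(−0.0929×5.36) = e^(−0.4979) = 0.6078; e^(−k₂τ) = e^(−3.800) = 0.02237.
C_D = 0.0929×5.46/(0.709−0.0929) × (0.6078−0.02237) = 0.8233×0.5854 = 0.4820 mol/dm³.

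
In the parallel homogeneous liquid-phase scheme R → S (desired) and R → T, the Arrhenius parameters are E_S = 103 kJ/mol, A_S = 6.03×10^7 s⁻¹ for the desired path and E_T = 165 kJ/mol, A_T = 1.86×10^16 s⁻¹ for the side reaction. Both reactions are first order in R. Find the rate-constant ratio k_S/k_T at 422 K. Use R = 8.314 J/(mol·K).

k_S/k_T = (A_S/A_T)·exp[−(E_S−E_T)/(RT)] = (A_S/A_T)·exp[(E_T−E_S)/(RT)].
(E_T−E_S)/(RT) = (165−103)×10³/(8.314×422) = 62000/3509 = 17.67.
k_S/k_T = (6.03×10^7/1.86×10^16)·exp(17.67) = 3.242×10^-9 × 4.727×10^7 = 0.153.

0.153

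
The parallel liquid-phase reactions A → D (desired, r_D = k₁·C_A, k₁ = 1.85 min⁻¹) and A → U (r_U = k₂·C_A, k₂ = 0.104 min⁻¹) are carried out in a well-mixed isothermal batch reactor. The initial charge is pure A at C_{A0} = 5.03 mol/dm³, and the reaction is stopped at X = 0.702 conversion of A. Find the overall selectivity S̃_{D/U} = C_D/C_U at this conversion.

C_A = C_{A0}(1−X) = 1.499 mol/dm³.
Both paths are first order in A, so the instantaneous fraction to D is constant: dC_D/d(−C_A) = k₁/(k₁+k₂) = 0.9468.
C_D = 0.9468·(C_{A0}−C_A) = 0.9468×3.531 = 3.34 mol/dm³.
C_U = (C_{A0}−C_A)−C_D = 0.1879 mol/dm³; S̃_{D/U} = 3.343/0.1879 = 17.8.

17.8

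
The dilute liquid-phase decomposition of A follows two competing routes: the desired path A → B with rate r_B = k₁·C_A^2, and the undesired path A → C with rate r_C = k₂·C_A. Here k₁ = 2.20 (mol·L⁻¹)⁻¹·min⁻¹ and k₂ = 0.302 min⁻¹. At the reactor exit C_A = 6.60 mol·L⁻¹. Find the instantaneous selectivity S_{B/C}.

S_{B/C} = r_B/r_C = (k₁·C_A^2)/(k₂·C_A) = (k₁/k₂)·C_A.
= (2.20×6.600^2) / (0.302×6.600) = 95.83/1.993 = 48.1.

48.1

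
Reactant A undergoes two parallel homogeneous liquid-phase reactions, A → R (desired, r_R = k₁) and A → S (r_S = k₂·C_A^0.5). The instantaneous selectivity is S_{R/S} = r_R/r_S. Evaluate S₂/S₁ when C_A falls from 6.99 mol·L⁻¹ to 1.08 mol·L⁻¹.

S_{R/S} = (k₁/k₂)·C_A^-0.5, so S₂/S₁ = (C_{A,2}/C_{A,1})^-0.5.
= (1.08/6.99)^(-0.5) = (0.1545)^(-0.5) = 2.54.
Selectivity toward R rises as C_A falls — low-concentration operation is favoured.

2.54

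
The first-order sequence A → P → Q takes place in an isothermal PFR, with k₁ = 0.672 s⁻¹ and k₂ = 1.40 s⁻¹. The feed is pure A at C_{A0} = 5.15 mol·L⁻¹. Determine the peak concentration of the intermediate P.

1.26 mol·L⁻¹

Evaluating C_P at τ_opt = ln(k₂/k₁)/(k₂−k₁) gives C_{P,max}/C_{A0} = (k₁/k₂)^[k₂/(k₂−k₁)].
= (0.672/1.40)^(1.40/(1.40−0.672)) = (0.4800)^(1.923) = 0.2438.
C_{P,max} = 0.2438×5.15 = 1.26 mol·L⁻¹.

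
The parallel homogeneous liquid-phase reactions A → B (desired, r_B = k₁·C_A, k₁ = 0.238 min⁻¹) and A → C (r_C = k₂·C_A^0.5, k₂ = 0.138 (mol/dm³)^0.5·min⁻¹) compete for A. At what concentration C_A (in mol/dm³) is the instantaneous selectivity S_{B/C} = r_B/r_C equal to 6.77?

15.4 mol/dm³

S_{B/C} = (k₁/k₂)·C_A^0.5 ⇒ C_A = (S·k₂/k₁)^(2).
= (6.77×0.138/0.238)^(2) = (3.925)^(2) = 15.4 mol/dm³.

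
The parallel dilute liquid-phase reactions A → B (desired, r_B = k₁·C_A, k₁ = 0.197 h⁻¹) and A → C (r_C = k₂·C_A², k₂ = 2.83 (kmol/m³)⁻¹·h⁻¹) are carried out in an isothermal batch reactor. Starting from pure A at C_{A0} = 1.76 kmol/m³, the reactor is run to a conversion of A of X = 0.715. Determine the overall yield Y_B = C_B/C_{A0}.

0.0460

C_A = C_{A0}(1−X) = 0.5016 kmol/m³.
Along a PFR/batch, dC_B/dC_A = −r_B/(r_B+r_C) = −k₁/(k₁+k₂·C_A).
Integrating from C_{A0} to C_A: C_B = (0.197/2.83)·ln[(0.197+2.83·1.76)/(0.197+2.83·0.502)] = 0.06961·ln(5.178/1.617) = 0.08103 kmol/m³.
Y_B = C_B/C_{A0} = 0.08103/1.76 = 0.0460.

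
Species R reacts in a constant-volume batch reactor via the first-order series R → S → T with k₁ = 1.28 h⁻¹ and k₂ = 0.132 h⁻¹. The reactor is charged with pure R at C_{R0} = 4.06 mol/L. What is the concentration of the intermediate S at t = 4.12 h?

2.60 mol/L

Solving the coupled first-order balances gives C_S(t) = [k₁/(k₂−k₁)]·C_{R0}·(e^(−k₁t) − e^(−k₂t)).
e^(−k₁t) = e^(−1.28×4.12) = e^(−5.274) = 0.005125; e^(−k₂t) = e^(−0.5438) = 0.5805.
C_S = 1.28×4.06/(0.132−1.28) × (0.005125−0.5805) = (-4.527)×(-0.5754) = 2.605 mol/L.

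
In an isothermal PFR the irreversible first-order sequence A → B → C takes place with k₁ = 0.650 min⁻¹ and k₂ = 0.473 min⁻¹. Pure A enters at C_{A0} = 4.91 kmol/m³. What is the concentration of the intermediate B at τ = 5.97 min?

The intermediate concentration in a first-order A→B→C sequence is C_B = k₁C_{A0}(e^(−k₁τ) − e^(−k₂τ))/(k₂−k₁).
e^(−k₁τ) = e^(−0.650×5.97) = e^(−3.881) = 0.02064; e^(−k₂τ) = e^(−2.824) = 0.05938.
C_B = 0.650×4.91/(0.473−0.650) × (0.02064−0.05938) = (-18.03)×(-0.03874) = 0.6985 kmol/m³.

0.699 kmol/m³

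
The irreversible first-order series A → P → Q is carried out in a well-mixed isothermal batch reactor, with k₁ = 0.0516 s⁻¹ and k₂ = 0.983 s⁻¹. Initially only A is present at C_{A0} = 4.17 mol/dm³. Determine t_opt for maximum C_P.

3.16 s

For first-order series the maximum of C_P occurs at t_opt = ln(k₂/k₁)/(k₂−k₁).
= ln(0.983/0.0516)/(0.983−0.0516) = ln(19.05)/0.9314 = 2.947/0.9314 = 3.16 s.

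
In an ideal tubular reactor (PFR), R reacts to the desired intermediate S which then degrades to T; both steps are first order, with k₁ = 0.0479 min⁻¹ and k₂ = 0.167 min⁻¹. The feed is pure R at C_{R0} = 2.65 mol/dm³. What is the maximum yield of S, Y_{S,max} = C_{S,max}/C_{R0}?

At the optimum, C_{S,max}/C_{R0} = (k₁/k₂)^[k₂/(k₂−k₁)].
= (0.0479/0.167)^(0.167/(0.167−0.0479)) = (0.2868)^(1.402) = 0.1736.

0.174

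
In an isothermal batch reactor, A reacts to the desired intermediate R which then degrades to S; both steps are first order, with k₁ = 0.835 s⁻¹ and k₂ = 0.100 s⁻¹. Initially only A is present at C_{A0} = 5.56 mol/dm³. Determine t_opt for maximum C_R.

For first-order series the maximum of C_R occurs at t_opt = ln(k₂/k₁)/(k₂−k₁).
= ln(0.100/0.835)/(0.100−0.835) = ln(0.1198)/-0.7350 = -2.122/-0.7350 = 2.89 s.

2.89 s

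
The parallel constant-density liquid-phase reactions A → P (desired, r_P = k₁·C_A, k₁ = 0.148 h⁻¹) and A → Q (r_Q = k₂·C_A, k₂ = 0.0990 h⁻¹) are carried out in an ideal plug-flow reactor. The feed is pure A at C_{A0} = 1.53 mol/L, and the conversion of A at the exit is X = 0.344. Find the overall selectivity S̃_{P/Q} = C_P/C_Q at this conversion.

1.49

C_A = C_{A0}(1−X) = 1.004 mol/L.
Both paths are first order in A, so the instantaneous fraction to P is constant: dC_P/d(−C_A) = k₁/(k₁+k₂) = 0.5992.
C_P = 0.5992·(C_{A0}−C_A) = 0.5992×0.5263 = 0.315 mol/L.
C_Q = (C_{A0}−C_A)−C_P = 0.2110 mol/L; S̃_{P/Q} = 0.3154/0.2110 = 1.49.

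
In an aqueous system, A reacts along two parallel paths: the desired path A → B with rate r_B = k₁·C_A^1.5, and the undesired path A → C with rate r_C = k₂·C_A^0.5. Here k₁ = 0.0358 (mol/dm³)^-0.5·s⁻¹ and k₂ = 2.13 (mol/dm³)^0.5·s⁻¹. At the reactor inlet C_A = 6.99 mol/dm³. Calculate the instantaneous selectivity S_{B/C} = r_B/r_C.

S_{B/C} = r_B/r_C = (k₁·C_A^1.5)/(k₂·C_A^0.5) = (k₁/k₂)·C_A.
= (0.0358×6.990^1.5) / (2.13×6.990^0.5) = 0.6616/5.631 = 0.117.
Since the desired path is higher order in A, keeping C_A high (PFR or concentrated feed) favours B.

0.117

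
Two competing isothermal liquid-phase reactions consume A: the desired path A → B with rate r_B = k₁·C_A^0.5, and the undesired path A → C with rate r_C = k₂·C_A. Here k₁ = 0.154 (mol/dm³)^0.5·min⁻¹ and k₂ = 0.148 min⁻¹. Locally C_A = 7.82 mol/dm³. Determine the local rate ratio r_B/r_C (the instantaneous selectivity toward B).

0.372

S_{B/C} = r_B/r_C = (k₁·C_A^0.5)/(k₂·C_A) = (k₁/k₂)·C_A^-0.5.
= (0.154×7.820^0.5) / (0.148×7.820) = 0.4306/1.157 = 0.372.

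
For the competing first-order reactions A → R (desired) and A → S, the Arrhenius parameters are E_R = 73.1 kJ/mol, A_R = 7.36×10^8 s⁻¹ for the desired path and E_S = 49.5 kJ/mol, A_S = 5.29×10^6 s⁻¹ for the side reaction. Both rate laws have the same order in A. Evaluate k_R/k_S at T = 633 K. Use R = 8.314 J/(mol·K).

k_R/k_S = (A_R/A_S)·exp[−(E_R−E_S)/(RT)] = (A_R/A_S)·exp[(E_S−E_R)/(RT)].
(E_S−E_R)/(RT) = (49.5−73.1)×10³/(8.314×633) = -23600/5263 = -4.484.
k_R/k_S = (7.36×10^8/5.29×10^6)·exp(-4.484) = 139.1 × 0.01128 = 1.57.

1.57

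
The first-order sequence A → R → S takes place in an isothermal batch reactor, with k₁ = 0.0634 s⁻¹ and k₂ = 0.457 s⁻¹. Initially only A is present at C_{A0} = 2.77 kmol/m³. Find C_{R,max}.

Evaluating C_R at t_opt = ln(k₂/k₁)/(k₂−k₁) gives C_{R,max}/C_{A0} = (k₁/k₂)^[k₂/(k₂−k₁)].
= (0.0634/0.457)^(0.457/(0.457−0.0634)) = (0.1387)^(1.161) = 0.1009.
C_{R,max} = 0.1009×2.77 = 0.280 kmol/m³.

0.280 kmol/m³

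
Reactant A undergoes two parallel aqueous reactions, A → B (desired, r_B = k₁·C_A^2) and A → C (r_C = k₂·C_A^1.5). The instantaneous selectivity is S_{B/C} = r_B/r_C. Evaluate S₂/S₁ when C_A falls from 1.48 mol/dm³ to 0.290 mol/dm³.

S_{B/C} = (k₁/k₂)·C_A^0.5, so S₂/S₁ = (C_{A,2}/C_{A,1})^0.5.
= (0.290/1.48)^0.5 = (0.1959)^0.5 = 0.443.

0.443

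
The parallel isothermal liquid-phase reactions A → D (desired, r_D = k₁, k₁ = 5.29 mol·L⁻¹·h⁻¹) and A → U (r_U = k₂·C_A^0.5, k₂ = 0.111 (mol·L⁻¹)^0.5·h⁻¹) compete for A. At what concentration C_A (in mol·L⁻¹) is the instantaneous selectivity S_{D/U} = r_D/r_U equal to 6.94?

47.2 mol·L⁻¹

S_{D/U} = (k₁/k₂)·C_A^-0.5 ⇒ C_A = (S·k₂/k₁)^(-2).
= (6.94×0.111/5.29)^(-2) = (0.1456)^(-2) = 47.2 mol·L⁻¹.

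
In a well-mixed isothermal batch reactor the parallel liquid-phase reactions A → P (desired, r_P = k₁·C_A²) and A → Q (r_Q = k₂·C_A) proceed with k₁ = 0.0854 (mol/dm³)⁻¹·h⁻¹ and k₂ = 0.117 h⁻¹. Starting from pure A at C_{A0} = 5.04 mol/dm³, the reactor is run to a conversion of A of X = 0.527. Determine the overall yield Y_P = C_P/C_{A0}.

0.382

C_A = C_{A0}(1−X) = 2.384 mol/dm³.
Along a PFR/batch, dC_Q/dC_A = −r_Q/(r_P+r_Q) = −k₂/(k₂+k₁·C_A).
Integrating from C_{A0} to C_A: C_Q = (0.117/0.0854)·ln[(0.117+0.0854·5.04)/(0.117+0.0854·2.38)] = 1.370·ln(0.5474/0.3206) = 0.7330 mol/dm³.
Then C_P = (C_{A0}−C_A) − C_Q = 2.656 − 0.7330 = 1.923 mol/dm³.
Y_P = C_P/C_{A0} = 1.923/5.04 = 0.382.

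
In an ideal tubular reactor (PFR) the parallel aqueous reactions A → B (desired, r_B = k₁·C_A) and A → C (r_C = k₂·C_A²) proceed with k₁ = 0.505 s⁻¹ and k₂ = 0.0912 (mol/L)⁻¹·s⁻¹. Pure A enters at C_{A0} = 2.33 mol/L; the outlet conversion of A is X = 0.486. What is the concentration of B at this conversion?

C_A = C_{A0}(1−X) = 1.198 mol/L.
Along a PFR/batch, dC_B/dC_A = −r_B/(r_B+r_C) = −k₁/(k₁+k₂·C_A).
Integrating from C_{A0} to C_A: C_B = (0.505/0.0912)·ln[(0.505+0.0912·2.33)/(0.505+0.0912·1.20)] = 5.537·ln(0.7175/0.6142) = 0.8605 mol/L.

0.861 mol/L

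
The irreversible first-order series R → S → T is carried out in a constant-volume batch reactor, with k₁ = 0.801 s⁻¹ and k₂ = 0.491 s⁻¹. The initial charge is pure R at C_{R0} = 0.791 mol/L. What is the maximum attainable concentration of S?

0.364 mol/L

Evaluating C_S at t_opt = ln(k₂/k₁)/(k₂−k₁) gives C_{S,max}/C_{R0} = (k₁/k₂)^[k₂/(k₂−k₁)].
= (0.801/0.491)^(0.491/(0.491−0.801)) = (1.631)^(-1.584) = 0.4606.
C_{S,max} = 0.4606×0.791 = 0.364 mol/L.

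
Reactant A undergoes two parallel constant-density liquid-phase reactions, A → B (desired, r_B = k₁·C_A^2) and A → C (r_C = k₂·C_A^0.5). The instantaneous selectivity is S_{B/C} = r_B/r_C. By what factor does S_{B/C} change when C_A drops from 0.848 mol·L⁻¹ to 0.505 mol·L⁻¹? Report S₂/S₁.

0.460

S_{B/C} = (k₁/k₂)·C_A^1.5, so S₂/S₁ = (C_{A,2}/C_{A,1})^1.5.
= (0.505/0.848)^1.5 = (0.5955)^1.5 = 0.460.
Selectivity toward B falls as C_A falls — high-concentration operation is favoured.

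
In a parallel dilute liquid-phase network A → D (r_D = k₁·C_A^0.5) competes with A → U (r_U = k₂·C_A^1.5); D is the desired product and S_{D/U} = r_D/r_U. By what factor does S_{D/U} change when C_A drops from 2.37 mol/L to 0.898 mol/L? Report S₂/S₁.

2.64

S_{D/U} = (k₁/k₂)·C_A⁻¹, so S₂/S₁ = (C_{A,2}/C_{A,1})⁻¹.
= 2.37/0.898 = 2.64.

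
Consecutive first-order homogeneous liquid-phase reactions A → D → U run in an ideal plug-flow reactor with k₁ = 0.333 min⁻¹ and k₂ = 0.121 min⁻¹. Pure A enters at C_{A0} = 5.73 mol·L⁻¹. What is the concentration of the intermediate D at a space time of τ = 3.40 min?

For first-order series with pure A initially, C_D(τ) = k₁C_{A0}/(k₂−k₁)·(e^(−k₁τ) − e^(−k₂τ)).
e^(−k₁τ) = e^(−0.333×3.40) = e^(−1.132) = 0.3223; e^(−k₂τ) = e^(−0.4114) = 0.6627.
C_D = 0.333×5.73/(0.121−0.333) × (0.3223−0.6627) = (-9.000)×(-0.3404) = 3.064 mol·L⁻¹.

3.06 mol·L⁻¹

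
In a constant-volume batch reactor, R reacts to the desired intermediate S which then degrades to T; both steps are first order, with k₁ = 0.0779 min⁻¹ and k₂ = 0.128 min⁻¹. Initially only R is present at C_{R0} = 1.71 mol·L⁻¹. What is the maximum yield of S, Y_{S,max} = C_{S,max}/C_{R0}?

0.281

Evaluating C_S at t_opt = ln(k₂/k₁)/(k₂−k₁) gives C_{S,max}/C_{R0} = (k₁/k₂)^[k₂/(k₂−k₁)].
= (0.0779/0.128)^(0.128/(0.128−0.0779)) = (0.6086)^(2.555) = 0.2812.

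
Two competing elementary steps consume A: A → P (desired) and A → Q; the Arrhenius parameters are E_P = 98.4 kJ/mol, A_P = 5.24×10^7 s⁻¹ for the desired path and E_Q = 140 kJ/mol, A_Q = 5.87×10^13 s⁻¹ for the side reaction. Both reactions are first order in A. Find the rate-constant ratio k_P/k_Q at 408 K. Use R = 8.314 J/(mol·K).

k_P/k_Q = (A_P/A_Q)·exp[−(E_P−E_Q)/(RT)] = (A_P/A_Q)·exp[(E_Q−E_P)/(RT)].
(E_Q−E_P)/(RT) = (140−98.4)×10³/(8.314×408) = 41600/3392 = 12.26.
k_P/k_Q = (5.24×10^7/5.87×10^13)·exp(12.26) = 8.927×10^-7 × 2.119×10^5 = 0.189.

0.189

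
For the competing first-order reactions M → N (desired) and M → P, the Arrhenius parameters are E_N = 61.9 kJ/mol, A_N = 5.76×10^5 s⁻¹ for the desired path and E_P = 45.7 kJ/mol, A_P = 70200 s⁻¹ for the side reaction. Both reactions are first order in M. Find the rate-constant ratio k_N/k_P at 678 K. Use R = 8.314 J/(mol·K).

Since both paths have the same order in M, the concentration cancels and S_{N/P} = k_N/k_P = (A_N/A_P)·exp[(E_P−E_N)/(RT)].
(E_P−E_N)/(RT) = (45.7−61.9)×10³/(8.314×678) = -16200/5637 = -2.874.
k_N/k_P = (5.76×10^5/70200)·exp(-2.874) = 8.205 × 0.05648 = 0.463.
Since E_N > E_P, raising the temperature improves selectivity toward N.

0.463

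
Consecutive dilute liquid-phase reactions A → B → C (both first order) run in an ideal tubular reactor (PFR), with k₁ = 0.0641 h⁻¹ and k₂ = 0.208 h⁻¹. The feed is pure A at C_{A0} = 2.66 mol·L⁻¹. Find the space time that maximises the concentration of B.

The intermediate peaks when r₁ = r₂, i.e. k₁e^(−k₁τ) = k₂e^(−k₂τ), giving τ_opt = ln(k₂/k₁)/(k₂−k₁).
= ln(0.208/0.0641)/(0.208−0.0641) = ln(3.245)/0.1439 = 1.177/0.1439 = 8.18 h.

8.18 h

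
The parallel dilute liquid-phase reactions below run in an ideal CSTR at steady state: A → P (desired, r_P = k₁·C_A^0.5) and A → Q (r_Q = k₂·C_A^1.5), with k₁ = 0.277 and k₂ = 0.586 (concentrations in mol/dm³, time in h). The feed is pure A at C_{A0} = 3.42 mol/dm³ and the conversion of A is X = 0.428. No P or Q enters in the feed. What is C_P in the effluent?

Exit C_A = C_{A0}(1−X) = 3.42×0.572 = 1.956 mol/dm³.
Rates in a CSTR are evaluated at the outlet concentration: r_P = 0.277×1.956^0.5 = 0.3874, r_Q = 0.586×1.956^1.5 = 1.603.
Fraction of consumed A going to P: r_P/(r_P+r_Q) = 0.1946.
C_P = 0.1946·C_{A0}·X = 0.1946×3.42×0.428 = 0.285 mol/dm³.

0.285 mol/dm³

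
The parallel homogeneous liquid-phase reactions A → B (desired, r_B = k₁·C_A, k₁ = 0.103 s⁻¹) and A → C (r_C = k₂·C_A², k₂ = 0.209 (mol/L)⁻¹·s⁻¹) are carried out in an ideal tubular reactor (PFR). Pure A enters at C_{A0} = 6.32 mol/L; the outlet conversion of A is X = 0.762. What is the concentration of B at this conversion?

C_A = C_{A0}(1−X) = 1.504 mol/L.
Along a PFR/batch, dC_B/dC_A = −r_B/(r_B+r_C) = −k₁/(k₁+k₂·C_A).
Integrating from C_{A0} to C_A: C_B = (0.103/0.209)·ln[(0.103+0.209·6.32)/(0.103+0.209·1.50)] = 0.4928·ln(1.424/0.4174) = 0.6048 mol/L.

0.605 mol/L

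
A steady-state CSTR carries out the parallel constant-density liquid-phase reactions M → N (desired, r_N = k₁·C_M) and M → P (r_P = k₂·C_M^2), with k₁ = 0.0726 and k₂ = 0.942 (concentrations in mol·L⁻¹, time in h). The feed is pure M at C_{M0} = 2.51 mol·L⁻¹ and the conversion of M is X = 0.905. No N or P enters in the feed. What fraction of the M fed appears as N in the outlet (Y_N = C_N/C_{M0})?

Exit C_M = C_{M0}(1−X) = 2.51×0.0950 = 0.2384 mol·L⁻¹.
A CSTR operates uniformly at the exit composition, giving r_N = 0.01731 and r_P = 0.05356 (each k·C_M^n at C_M = 0.2384).
Fraction of consumed M going to N: r_N/(r_N+r_P) = 0.2443.
C_N = 0.2443·C_{M0}·X = 0.2443×2.51×0.905 = 0.555 mol·L⁻¹; Y_N = C_N/C_{M0} = 0.221.

0.221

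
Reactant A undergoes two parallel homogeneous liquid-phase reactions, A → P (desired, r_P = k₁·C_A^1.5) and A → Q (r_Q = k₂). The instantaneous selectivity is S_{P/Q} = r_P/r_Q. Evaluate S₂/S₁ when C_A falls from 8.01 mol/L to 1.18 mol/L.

S_{P/Q} = (k₁/k₂)·C_A^1.5, so S₂/S₁ = (C_{A,2}/C_{A,1})^1.5.
= (1.18/8.01)^1.5 = (0.1473)^1.5 = 0.0565.
Selectivity toward P falls as C_A falls — high-concentration operation is favoured.

0.0565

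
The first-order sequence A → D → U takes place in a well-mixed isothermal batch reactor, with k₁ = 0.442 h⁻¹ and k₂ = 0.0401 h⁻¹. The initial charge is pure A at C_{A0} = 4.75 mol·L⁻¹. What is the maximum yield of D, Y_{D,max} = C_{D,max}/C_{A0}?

0.787

For a first-order series the maximum intermediate yield is C_{D,max}/C_{A0} = (k₁/k₂)^[k₂/(k₂−k₁)].
= (0.442/0.0401)^(0.0401/(0.0401−0.442)) = (11.02)^(-0.09978) = 0.7871.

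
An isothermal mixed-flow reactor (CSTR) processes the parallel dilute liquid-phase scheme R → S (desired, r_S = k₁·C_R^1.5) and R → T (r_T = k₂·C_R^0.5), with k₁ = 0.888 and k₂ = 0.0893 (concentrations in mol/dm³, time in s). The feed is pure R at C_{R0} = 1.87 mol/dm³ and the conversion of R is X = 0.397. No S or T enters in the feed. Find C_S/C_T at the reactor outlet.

Exit C_R = C_{R0}(1−X) = 1.87×0.603 = 1.128 mol/dm³.
Rates in a CSTR are evaluated at the outlet concentration: r_S = 0.888×1.128^1.5 = 1.063, r_T = 0.0893×1.128^0.5 = 0.09483.
Overall selectivity = C_S/C_T = r_Sτ/(r_Tτ) = r_S/r_T = 11.2.

11.2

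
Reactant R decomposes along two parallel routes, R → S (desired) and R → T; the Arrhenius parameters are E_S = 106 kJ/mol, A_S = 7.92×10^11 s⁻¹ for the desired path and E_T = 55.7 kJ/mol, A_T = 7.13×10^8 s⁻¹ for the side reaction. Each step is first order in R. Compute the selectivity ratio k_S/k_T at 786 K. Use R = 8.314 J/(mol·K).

0.504

k_S/k_T = (A_S/A_T)·exp[−(E_S−E_T)/(RT)] = (A_S/A_T)·exp[(E_T−E_S)/(RT)].
(E_T−E_S)/(RT) = (55.7−106)×10³/(8.314×786) = -50300/6535 = -7.697.
k_S/k_T = (7.92×10^11/7.13×10^8)·exp(-7.697) = 1111 × 4.541×10^-4 = 0.504.
Since E_S > E_T, raising the temperature improves selectivity toward S.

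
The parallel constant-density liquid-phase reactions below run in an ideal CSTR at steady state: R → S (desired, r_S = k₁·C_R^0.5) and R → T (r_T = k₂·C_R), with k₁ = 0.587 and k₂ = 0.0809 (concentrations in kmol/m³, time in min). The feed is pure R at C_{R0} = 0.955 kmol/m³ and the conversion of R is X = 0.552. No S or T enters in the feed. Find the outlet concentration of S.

0.484 kmol/m³

Exit C_R = C_{R0}(1−X) = 0.955×0.448 = 0.4278 kmol/m³.
Rates in a CSTR are evaluated at the outlet concentration: r_S = 0.587×0.4278^0.5 = 0.3840, r_T = 0.0809×0.4278 = 0.03461.
Fraction of consumed R going to S: r_S/(r_S+r_T) = 0.9173.
C_S = 0.9173·C_{R0}·X = 0.9173×0.955×0.552 = 0.484 kmol/m³.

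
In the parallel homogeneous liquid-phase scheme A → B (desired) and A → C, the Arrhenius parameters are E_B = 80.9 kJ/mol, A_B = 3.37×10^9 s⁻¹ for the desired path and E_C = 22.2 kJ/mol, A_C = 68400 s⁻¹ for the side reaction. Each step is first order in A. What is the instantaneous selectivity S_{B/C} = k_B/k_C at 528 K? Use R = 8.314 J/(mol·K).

0.0768

With equal orders, S_{B/C} = k_B/k_C = (A_B/A_C)·exp[(E_C−E_B)/(RT)].
(E_C−E_B)/(RT) = (22.2−80.9)×10³/(8.314×528) = -58700/4390 = -13.37.
k_B/k_C = (3.37×10^9/68400)·exp(-13.37) = 49269 × 1.558×10^-6 = 0.0768.
Since E_B > E_C, raising the temperature improves selectivity toward B.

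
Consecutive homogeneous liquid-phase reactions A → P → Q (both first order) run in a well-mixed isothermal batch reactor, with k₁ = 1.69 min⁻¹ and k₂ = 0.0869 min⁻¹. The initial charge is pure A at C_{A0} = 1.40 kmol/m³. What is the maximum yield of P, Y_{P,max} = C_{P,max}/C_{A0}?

At the optimum, C_{P,max}/C_{A0} = (k₁/k₂)^[k₂/(k₂−k₁)].
= (1.69/0.0869)^(0.0869/(0.0869−1.69)) = (19.45)^(-0.05421) = 0.8514.

0.851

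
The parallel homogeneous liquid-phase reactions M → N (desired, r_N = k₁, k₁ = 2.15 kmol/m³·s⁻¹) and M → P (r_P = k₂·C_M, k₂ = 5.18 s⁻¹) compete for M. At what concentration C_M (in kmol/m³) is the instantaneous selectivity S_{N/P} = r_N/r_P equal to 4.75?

S_{N/P} = (k₁/k₂)·C_M⁻¹ ⇒ C_M = (S·k₂/k₁)^(-1).
= (4.75×5.18/2.15)^(-1) = (11.44)^(-1) = 0.0874 kmol/m³.

0.0874 kmol/m³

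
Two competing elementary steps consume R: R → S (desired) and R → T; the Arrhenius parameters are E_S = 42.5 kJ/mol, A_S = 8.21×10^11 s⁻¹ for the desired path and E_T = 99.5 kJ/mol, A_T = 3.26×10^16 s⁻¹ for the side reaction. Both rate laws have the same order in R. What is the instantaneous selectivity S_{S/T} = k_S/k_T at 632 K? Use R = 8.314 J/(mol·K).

Since both paths have the same order in R, the concentration cancels and S_{S/T} = k_S/k_T = (A_S/A_T)·exp[(E_T−E_S)/(RT)].
(E_T−E_S)/(RT) = (99.5−42.5)×10³/(8.314×632) = 57000/5254 = 10.85.
k_S/k_T = (8.21×10^11/3.26×10^16)·exp(10.85) = 2.518×10^-5 × 51429 = 1.30.
Since E_S < E_T, lowering the temperature improves selectivity toward S.

1.30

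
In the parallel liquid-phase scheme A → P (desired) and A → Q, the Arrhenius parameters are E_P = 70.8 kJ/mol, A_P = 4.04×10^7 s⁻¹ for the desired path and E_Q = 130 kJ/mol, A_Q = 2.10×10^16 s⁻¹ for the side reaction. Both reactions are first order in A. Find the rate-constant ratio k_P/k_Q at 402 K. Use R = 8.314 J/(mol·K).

0.0948

k_P/k_Q = (A_P/A_Q)·exp[−(E_P−E_Q)/(RT)] = (A_P/A_Q)·exp[(E_Q−E_P)/(RT)].
(E_Q−E_P)/(RT) = (130−70.8)×10³/(8.314×402) = 59200/3342 = 17.71.
k_P/k_Q = (4.04×10^7/2.10×10^16)·exp(17.71) = 1.924×10^-9 × 4.927×10^7 = 0.0948.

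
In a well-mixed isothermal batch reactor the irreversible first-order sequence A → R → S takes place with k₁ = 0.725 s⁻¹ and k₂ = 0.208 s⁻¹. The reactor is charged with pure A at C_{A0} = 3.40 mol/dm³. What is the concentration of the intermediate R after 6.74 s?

1.14 mol/dm³

For first-order series with pure A initially, C_R(t) = k₁C_{A0}/(k₂−k₁)·(e^(−k₁t) − e^(−k₂t)).
e^(−k₁t) = e^(−0.725×6.74) = e^(−4.886) = 0.007548; e^(−k₂t) = e^(−1.402) = 0.2461.
C_R = 0.725×3.40/(0.208−0.725) × (0.007548−0.2461) = (-4.768)×(-0.2386) = 1.138 mol/dm³.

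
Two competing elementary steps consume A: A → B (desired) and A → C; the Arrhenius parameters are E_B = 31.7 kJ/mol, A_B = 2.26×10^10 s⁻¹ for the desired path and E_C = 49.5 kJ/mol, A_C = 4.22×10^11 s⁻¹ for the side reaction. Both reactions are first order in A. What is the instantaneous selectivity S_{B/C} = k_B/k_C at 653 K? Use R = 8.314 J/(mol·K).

Since both paths have the same order in A, the concentration cancels and S_{B/C} = k_B/k_C = (A_B/A_C)·exp[(E_C−E_B)/(RT)].
(E_C−E_B)/(RT) = (49.5−31.7)×10³/(8.314×653) = 17800/5429 = 3.279.
k_B/k_C = (2.26×10^10/4.22×10^11)·exp(3.279) = 0.05355 × 26.54 = 1.42.

1.42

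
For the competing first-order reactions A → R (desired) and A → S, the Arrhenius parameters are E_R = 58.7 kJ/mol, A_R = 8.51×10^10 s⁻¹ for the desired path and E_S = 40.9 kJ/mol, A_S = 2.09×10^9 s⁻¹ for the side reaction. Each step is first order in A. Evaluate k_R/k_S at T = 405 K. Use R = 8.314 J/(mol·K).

With equal orders, S_{R/S} = k_R/k_S = (A_R/A_S)·exp[(E_S−E_R)/(RT)].
(E_S−E_R)/(RT) = (40.9−58.7)×10³/(8.314×405) = -17800/3367 = -5.286.
k_R/k_S = (8.51×10^10/2.09×10^9)·exp(-5.286) = 40.72 × 0.005060 = 0.206.

0.206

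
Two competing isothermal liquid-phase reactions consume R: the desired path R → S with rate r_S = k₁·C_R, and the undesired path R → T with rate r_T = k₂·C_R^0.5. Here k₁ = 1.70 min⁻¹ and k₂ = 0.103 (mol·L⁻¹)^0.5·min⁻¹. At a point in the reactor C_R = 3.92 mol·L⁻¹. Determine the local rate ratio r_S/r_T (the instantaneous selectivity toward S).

32.7

S_{S/T} = r_S/r_T = (k₁·C_R)/(k₂·C_R^0.5) = (k₁/k₂)·C_R^0.5.
= (1.70×3.920) / (0.103×3.920^0.5) = 6.664/0.2039 = 32.7.
Since the desired path is higher order in R, keeping C_R high (PFR or concentrated feed) favours S.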